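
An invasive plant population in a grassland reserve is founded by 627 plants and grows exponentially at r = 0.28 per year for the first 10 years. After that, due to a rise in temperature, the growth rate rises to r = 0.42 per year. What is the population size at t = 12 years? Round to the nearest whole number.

23884 plants

Phase 1: N(10) = 627·e^(0.28×10) = 627·e^2.8 = 10310.8.
Phase 2 runs for 12 − 10 = 2 years at r = 0.42.
N(12) = 10310.8·e^(0.42×2) = 10310.8·e^0.84 = 23883.6.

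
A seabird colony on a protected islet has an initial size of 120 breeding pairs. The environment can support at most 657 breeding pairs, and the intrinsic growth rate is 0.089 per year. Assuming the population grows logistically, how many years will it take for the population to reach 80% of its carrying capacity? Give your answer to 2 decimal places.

32.41 years

A = (K − N₀)/N₀ = (657 − 120)/120 = 4.475.
Solve 657/(1 + 4.475·e^(−0.089t)) = 525.6: 1 + 4.475·e^(−0.089t) = 1.25, so e^(−0.089t) = 0.0558659.
−0.089·t = ln(0.0558659) = -2.8848, so t = 2.8848/0.089 = 32.413.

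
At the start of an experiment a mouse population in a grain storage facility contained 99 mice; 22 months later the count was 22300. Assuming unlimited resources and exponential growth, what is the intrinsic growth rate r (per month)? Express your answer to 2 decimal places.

0.25 per month

From N(t) = N₀·e^(rt): e^(r·22) = 22300/99 = 225.25.
r·22 = ln(225.25) = 5.4172, so r = 5.4172/22 = 0.24624.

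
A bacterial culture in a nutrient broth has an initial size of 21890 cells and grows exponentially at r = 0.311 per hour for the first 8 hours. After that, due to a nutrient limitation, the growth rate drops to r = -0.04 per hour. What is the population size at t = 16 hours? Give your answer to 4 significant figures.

Phase 1: N(8) = 21890·e^(0.311×8) = 21890·e^2.488 = 263494.
Phase 2 runs for 16 − 8 = 8 hours at r = -0.04.
N(16) = 263494·e^(-0.04×8) = 263494·e^-0.32 = 191336.

191300 cells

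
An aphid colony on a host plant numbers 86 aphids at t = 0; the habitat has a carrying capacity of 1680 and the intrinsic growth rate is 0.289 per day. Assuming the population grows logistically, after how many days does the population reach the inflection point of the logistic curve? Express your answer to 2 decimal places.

Logistic growth is fastest at N = K/2 = 840.
A = (K − N₀)/N₀ = 18.535. Set K/(1 + A·e^(−rt)) = K/2 → A·e^(−rt) = 1.
e^(−0.289t) = 1/18.535 = 0.0539523, so t = ln(18.535)/0.289 = 2.9197/0.289 = 10.103.

10.10 days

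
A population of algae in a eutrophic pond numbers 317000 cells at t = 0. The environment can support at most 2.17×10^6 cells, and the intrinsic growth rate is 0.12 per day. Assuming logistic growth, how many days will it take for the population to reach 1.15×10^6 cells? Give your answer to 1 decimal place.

15.7 days

A = (K − N₀)/N₀ = (2.17×10^6 − 317000)/317000 = 5.8454.
Solve 2.17×10^6/(1 + 5.8454·e^(−0.12t)) = 1.15×10^6: 1 + 5.8454·e^(−0.12t) = 1.887, so e^(−0.12t) = 0.151735.
−0.12·t = ln(0.151735) = -1.8856, so t = 1.8856/0.12 = 15.713.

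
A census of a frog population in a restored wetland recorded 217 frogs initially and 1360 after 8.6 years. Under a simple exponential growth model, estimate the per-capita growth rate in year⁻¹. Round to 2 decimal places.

0.21 per year

From N(t) = N₀·e^(rt): e^(r·8.6) = 1360/217 = 6.2673.
r·8.6 = ln(6.2673) = 1.8353, so r = 1.8353/8.6 = 0.21341.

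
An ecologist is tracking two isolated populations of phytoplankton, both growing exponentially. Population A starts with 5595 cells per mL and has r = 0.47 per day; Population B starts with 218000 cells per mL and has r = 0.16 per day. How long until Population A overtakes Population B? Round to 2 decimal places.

Set 5595·e^(0.47t) = 218000·e^(0.16t).
e^((0.47 − 0.16)t) = 218000/5595 → e^(0.31·t) = 38.963.
0.31·t = ln(38.963) = 3.6626, so t = 3.6626/0.31 = 11.815.

11.81 days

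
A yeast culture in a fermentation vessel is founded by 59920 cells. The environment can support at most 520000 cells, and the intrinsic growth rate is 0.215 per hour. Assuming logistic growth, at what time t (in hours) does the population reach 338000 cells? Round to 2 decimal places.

A = (K − N₀)/N₀ = (520000 − 59920)/59920 = 7.6782.
Solve 520000/(1 + 7.6782·e^(−0.215t)) = 338000: 1 + 7.6782·e^(−0.215t) = 1.5385, so e^(−0.215t) = 0.0701283.
−0.215·t = ln(0.0701283) = -2.6574, so t = 2.6574/0.215 = 12.36.

12.36 hours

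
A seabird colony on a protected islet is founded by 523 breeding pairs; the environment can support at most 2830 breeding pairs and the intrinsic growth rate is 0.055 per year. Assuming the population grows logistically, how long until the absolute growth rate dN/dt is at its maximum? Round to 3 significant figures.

27.0 years

Logistic growth is fastest at N = K/2 = 1415.
A = (K − N₀)/N₀ = 4.4111. Set K/(1 + A·e^(−rt)) = K/2 → A·e^(−rt) = 1.
e^(−0.055t) = 1/4.4111 = 0.226701, so t = ln(4.4111)/0.055 = 1.4841/0.055 = 26.984.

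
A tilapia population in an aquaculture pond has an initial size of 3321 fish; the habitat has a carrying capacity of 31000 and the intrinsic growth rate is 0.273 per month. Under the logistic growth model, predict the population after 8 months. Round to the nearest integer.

15993 fish

A = (K − N₀)/N₀ = (31000 − 3321)/3321 = 8.3345.
N(t) = K/(1 + A·e^(−rt)) = 31000/(1 + 8.3345×e^(−0.273×8)).
e^(−2.184) = 0.11259; denominator = 1 + 8.3345×0.11259 = 1.9384.
N = 31000/1.9384 = 15992.7.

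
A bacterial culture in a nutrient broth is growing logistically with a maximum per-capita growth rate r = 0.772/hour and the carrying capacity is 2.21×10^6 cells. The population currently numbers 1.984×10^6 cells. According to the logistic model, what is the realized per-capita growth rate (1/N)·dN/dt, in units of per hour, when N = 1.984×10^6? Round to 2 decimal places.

(1/N)·dN/dt = r(1 − N/K) = 0.772 × (1 − 1.984×10^6/2.21×10^6).
= 0.772 × 0.10226 = 0.078947.

0.08 per hour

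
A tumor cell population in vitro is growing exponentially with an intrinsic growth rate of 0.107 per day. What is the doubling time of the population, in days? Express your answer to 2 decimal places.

Doubling time t_d = ln(2)/r = 0.6931/0.107 = 6.478.

6.48 days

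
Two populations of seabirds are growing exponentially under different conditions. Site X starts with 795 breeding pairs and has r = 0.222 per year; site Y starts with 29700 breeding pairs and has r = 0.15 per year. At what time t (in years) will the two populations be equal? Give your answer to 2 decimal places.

Set 795·e^(0.222t) = 29700·e^(0.15t).
e^((0.222 − 0.15)t) = 29700/795 → e^(0.072·t) = 37.358.
0.072·t = ln(37.358) = 3.6206, so t = 3.6206/0.072 = 50.286.

50.29 years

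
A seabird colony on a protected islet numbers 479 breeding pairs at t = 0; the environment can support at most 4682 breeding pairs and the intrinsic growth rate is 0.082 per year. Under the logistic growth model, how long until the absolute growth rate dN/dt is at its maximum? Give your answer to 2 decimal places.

26.49 years

Logistic growth is fastest at N = K/2 = 2341.
A = (K − N₀)/N₀ = 8.7745. Set K/(1 + A·e^(−rt)) = K/2 → A·e^(−rt) = 1.
e^(−0.082t) = 1/8.7745 = 0.113966, so t = ln(8.7745)/0.082 = 2.1719/0.082 = 26.486.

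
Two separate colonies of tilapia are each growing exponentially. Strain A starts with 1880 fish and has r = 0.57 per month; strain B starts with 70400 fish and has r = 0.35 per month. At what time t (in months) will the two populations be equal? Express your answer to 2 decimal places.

16.47 months

Set 1880·e^(0.57t) = 70400·e^(0.35t).
e^((0.57 − 0.35)t) = 70400/1880 → e^(0.22·t) = 37.447.
0.22·t = ln(37.447) = 3.6229, so t = 3.6229/0.22 = 16.468.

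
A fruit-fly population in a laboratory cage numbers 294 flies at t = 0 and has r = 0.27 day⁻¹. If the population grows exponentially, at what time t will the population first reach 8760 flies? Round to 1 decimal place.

12.6 days

Set N₀·e^(rt) = 8760: e^(0.27·t) = 8760/294 = 29.796.
0.27·t = ln(29.796) = 3.3944, so t = 3.3944/0.27 = 12.572.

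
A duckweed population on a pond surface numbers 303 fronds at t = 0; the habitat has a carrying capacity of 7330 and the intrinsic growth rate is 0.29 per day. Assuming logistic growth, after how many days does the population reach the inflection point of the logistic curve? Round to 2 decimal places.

10.84 days

Logistic growth is fastest at N = K/2 = 3665.
A = (K − N₀)/N₀ = 23.191. Set K/(1 + A·e^(−rt)) = K/2 → A·e^(−rt) = 1.
e^(−0.29t) = 1/23.191 = 0.0431194, so t = ln(23.191)/0.29 = 3.1438/0.29 = 10.841.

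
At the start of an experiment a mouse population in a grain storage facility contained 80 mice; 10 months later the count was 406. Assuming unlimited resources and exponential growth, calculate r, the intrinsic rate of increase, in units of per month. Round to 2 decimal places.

From N(t) = N₀·e^(rt): e^(r·10) = 406/80 = 5.075.
r·10 = ln(5.075) = 1.6243, so r = 1.6243/10 = 0.16243.

0.16 per month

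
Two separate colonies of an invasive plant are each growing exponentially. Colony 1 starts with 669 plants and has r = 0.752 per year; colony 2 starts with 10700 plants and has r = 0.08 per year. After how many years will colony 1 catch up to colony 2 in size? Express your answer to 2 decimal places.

Set 669·e^(0.752t) = 10700·e^(0.08t).
e^((0.752 − 0.08)t) = 10700/669 → e^(0.672·t) = 15.994.
0.672·t = ln(15.994) = 2.7722, so t = 2.7722/0.672 = 4.1253.

4.13 years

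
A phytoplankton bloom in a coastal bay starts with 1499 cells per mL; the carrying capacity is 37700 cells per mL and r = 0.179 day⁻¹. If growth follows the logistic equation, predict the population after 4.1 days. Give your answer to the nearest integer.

2994 cells per mL

A = (K − N₀)/N₀ = (37700 − 1499)/1499 = 24.15.
N(t) = K/(1 + A·e^(−rt)) = 37700/(1 + 24.15×e^(−0.179×4.1)).
e^(−0.7339) = 0.48003; denominator = 1 + 24.15×0.48003 = 12.593.
N = 37700/12.593 = 2993.76.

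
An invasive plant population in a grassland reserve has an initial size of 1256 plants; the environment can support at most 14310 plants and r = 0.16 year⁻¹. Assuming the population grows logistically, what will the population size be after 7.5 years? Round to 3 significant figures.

A = (K − N₀)/N₀ = (14310 − 1256)/1256 = 10.393.
N(t) = K/(1 + A·e^(−rt)) = 14310/(1 + 10.393×e^(−0.16×7.5)).
e^(−1.2) = 0.30119; denominator = 1 + 10.393×0.30119 = 4.1304.
N = 14310/4.1304 = 3464.55.

3460 plants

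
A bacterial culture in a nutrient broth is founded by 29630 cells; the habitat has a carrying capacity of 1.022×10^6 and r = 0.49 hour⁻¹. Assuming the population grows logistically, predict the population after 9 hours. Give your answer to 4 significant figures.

A = (K − N₀)/N₀ = (1.022×10^6 − 29630)/29630 = 33.492.
N(t) = K/(1 + A·e^(−rt)) = 1.022×10^6/(1 + 33.492×e^(−0.49×9)).
e^(−4.41) = 0.012155; denominator = 1 + 33.492×0.012155 = 1.4071.
N = 1.022×10^6/1.4071 = 726315.

726300 cells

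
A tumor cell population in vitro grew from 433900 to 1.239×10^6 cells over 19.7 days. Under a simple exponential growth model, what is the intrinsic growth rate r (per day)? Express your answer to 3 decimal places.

0.053 per day

From N(t) = N₀·e^(rt): e^(r·19.7) = 1.239×10^6/433900 = 2.8555.
r·19.7 = ln(2.8555) = 1.0492, so r = 1.0492/19.7 = 0.053261.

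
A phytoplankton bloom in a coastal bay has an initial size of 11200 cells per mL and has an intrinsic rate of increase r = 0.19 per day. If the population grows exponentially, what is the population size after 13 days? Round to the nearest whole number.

132411 cells per mL

N(t) = N₀·e^(rt) = 11200 × e^(0.19×13) = 11200 × e^2.47.
e^2.47 ≈ 11.822, so N ≈ 11200 × 11.822 = 132411.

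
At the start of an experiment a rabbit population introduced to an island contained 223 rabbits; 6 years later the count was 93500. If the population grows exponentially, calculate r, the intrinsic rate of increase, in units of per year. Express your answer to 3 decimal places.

1.006 per year

From N(t) = N₀·e^(rt): e^(r·6) = 93500/223 = 419.28.
r·6 = ln(419.28) = 6.0385, so r = 6.0385/6 = 1.0064.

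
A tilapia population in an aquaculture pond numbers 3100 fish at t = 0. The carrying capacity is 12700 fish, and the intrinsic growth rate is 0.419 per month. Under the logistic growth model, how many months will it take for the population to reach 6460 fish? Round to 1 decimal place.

A = (K − N₀)/N₀ = (12700 − 3100)/3100 = 3.0968.
Solve 12700/(1 + 3.0968·e^(−0.419t)) = 6460: 1 + 3.0968·e^(−0.419t) = 1.9659, so e^(−0.419t) = 0.31192.
−0.419·t = ln(0.31192) = -1.165, so t = 1.165/0.419 = 2.7805.

2.8 months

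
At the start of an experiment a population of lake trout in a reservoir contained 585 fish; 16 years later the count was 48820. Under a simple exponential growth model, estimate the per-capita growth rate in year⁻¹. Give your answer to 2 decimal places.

From N(t) = N₀·e^(rt): e^(r·16) = 48820/585 = 83.453.
r·16 = ln(83.453) = 4.4243, so r = 4.4243/16 = 0.27652.

0.28 per year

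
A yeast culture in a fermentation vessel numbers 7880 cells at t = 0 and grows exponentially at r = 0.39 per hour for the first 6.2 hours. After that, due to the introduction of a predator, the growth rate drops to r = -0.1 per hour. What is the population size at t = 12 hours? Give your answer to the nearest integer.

Phase 1: N(6.2) = 7880·e^(0.39×6.2) = 7880·e^2.418 = 88440.3.
Phase 2 runs for 12 − 6.2 = 5.8 hours at r = -0.1.
N(12) = 88440.3·e^(-0.1×5.8) = 88440.3·e^-0.58 = 49517.6.

49518 cells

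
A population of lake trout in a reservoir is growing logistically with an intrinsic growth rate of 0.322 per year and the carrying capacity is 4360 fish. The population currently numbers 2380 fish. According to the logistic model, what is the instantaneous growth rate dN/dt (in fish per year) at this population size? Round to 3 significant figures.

dN/dt = rN(1 − N/K) = 0.322 × 2380 × (1 − 2380/4360).
1 − 2380/4360 = 0.45413; dN/dt = 0.322 × 2380 × 0.45413 = 348.03.

348 fish per year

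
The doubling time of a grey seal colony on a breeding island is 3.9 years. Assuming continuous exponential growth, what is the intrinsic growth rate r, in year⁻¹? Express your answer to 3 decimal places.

0.178 per year

r = ln(2)/t_d = 0.6931/3.9 = 0.17773.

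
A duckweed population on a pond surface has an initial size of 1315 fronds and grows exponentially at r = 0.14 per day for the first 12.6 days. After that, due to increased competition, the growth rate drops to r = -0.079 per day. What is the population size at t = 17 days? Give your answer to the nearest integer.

Phase 1: N(12.6) = 1315·e^(0.14×12.6) = 1315·e^1.764 = 7673.99.
Phase 2 runs for 17 − 12.6 = 4.4 days at r = -0.079.
N(17) = 7673.99·e^(-0.079×4.4) = 7673.99·e^-0.3476 = 5420.76.

5421 fronds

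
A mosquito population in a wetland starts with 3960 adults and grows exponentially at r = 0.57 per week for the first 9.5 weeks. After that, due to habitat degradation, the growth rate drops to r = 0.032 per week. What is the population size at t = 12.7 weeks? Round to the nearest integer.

Phase 1: N(9.5) = 3960·e^(0.57×9.5) = 3960·e^5.415 = 890020.
Phase 2 runs for 12.7 − 9.5 = 3.2 weeks at r = 0.032.
N(12.7) = 890020·e^(0.032×3.2) = 890020·e^0.1024 = 985988.

985988 adults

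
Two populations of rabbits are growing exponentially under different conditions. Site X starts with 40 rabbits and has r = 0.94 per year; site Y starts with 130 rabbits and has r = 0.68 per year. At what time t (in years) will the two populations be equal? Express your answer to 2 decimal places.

4.53 years

Set 40·e^(0.94t) = 130·e^(0.68t).
e^((0.94 − 0.68)t) = 130/40 → e^(0.26·t) = 3.25.
0.26·t = ln(3.25) = 1.1787, so t = 1.1787/0.26 = 4.5333.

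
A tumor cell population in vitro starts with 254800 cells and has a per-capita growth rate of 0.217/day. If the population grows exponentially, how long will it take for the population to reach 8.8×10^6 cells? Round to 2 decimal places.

16.32 days

Set N₀·e^(rt) = 8.8×10^6: e^(0.217·t) = 8.8×10^6/254800 = 34.537.
0.217·t = ln(34.537) = 3.542, so t = 3.542/0.217 = 16.323.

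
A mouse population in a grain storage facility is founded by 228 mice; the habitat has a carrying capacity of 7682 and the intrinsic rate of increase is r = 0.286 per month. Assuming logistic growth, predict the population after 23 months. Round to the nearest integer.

7348 mice

A = (K − N₀)/N₀ = (7682 − 228)/228 = 32.693.
N(t) = K/(1 + A·e^(−rt)) = 7682/(1 + 32.693×e^(−0.286×23)).
e^(−6.578) = 0.0013906; denominator = 1 + 32.693×0.0013906 = 1.0455.
N = 7682/1.0455 = 7347.94.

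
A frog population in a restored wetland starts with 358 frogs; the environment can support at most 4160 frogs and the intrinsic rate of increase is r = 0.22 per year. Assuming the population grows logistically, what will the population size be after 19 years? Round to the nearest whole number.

3579 frogs

A = (K − N₀)/N₀ = (4160 − 358)/358 = 10.62.
N(t) = K/(1 + A·e^(−rt)) = 4160/(1 + 10.62×e^(−0.22×19)).
e^(−4.18) = 0.015299; denominator = 1 + 10.62×0.015299 = 1.1625.
N = 4160/1.1625 = 3578.58.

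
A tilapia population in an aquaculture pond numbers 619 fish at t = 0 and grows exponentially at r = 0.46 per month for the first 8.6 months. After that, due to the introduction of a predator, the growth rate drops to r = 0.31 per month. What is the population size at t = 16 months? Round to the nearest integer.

Phase 1: N(8.6) = 619·e^(0.46×8.6) = 619·e^3.956 = 32341.5.
Phase 2 runs for 16 − 8.6 = 7.4 months at r = 0.31.
N(16) = 32341.5·e^(0.31×7.4) = 32341.5·e^2.294 = 320650.

320650 fish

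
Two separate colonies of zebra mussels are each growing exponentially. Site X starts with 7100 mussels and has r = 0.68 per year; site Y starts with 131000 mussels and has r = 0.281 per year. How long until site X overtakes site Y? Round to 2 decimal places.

Set 7100·e^(0.68t) = 131000·e^(0.281t).
e^((0.68 − 0.281)t) = 131000/7100 → e^(0.399·t) = 18.451.
0.399·t = ln(18.451) = 2.9151, so t = 2.9151/0.399 = 7.306.

7.31 years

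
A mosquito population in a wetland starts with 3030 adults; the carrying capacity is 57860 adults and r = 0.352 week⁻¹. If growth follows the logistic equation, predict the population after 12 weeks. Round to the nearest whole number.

A = (K − N₀)/N₀ = (57860 − 3030)/3030 = 18.096.
N(t) = K/(1 + A·e^(−rt)) = 57860/(1 + 18.096×e^(−0.352×12)).
e^(−4.224) = 0.01464; denominator = 1 + 18.096×0.01464 = 1.2649.
N = 57860/1.2649 = 45742.

45742 adults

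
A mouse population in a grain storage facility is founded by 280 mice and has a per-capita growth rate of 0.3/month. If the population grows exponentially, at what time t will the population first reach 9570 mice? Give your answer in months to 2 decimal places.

Set N₀·e^(rt) = 9570: e^(0.3·t) = 9570/280 = 34.179.
0.3·t = ln(34.179) = 3.5316, so t = 3.5316/0.3 = 11.772.

11.77 months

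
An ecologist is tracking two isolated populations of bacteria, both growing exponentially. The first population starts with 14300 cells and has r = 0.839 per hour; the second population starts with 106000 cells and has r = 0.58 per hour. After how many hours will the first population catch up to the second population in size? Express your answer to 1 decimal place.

Set 14300·e^(0.839t) = 106000·e^(0.58t).
e^((0.839 − 0.58)t) = 106000/14300 → e^(0.259·t) = 7.4126.
0.259·t = ln(7.4126) = 2.0032, so t = 2.0032/0.259 = 7.7343.

7.7 hours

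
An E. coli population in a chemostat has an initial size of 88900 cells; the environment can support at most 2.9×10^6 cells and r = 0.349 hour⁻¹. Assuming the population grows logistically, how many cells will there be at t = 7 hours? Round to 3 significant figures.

A = (K − N₀)/N₀ = (2.9×10^6 − 88900)/88900 = 31.621.
N(t) = K/(1 + A·e^(−rt)) = 2.9×10^6/(1 + 31.621×e^(−0.349×7)).
e^(−2.443) = 0.0869; denominator = 1 + 31.621×0.0869 = 3.7479.
N = 2.9×10^6/3.7479 = 773777.

774000 cells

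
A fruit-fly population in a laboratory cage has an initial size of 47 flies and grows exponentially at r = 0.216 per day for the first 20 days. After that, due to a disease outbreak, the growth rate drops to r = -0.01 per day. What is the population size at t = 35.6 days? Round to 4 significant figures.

3023 flies

Phase 1: N(20) = 47·e^(0.216×20) = 47·e^4.32 = 3533.87.
Phase 2 runs for 35.6 − 20 = 15.6 days at r = -0.01.
N(35.6) = 3533.87·e^(-0.01×15.6) = 3533.87·e^-0.156 = 3023.43.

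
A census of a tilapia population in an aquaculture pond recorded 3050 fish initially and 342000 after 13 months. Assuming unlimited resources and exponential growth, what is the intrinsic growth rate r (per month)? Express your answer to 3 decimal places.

From N(t) = N₀·e^(rt): e^(r·13) = 342000/3050 = 112.13.
r·13 = ln(112.13) = 4.7197, so r = 4.7197/13 = 0.36305.

0.363 per month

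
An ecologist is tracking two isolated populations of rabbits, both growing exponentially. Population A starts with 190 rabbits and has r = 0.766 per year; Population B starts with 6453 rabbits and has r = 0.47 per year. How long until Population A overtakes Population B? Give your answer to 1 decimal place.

Set 190·e^(0.766t) = 6453·e^(0.47t).
e^((0.766 − 0.47)t) = 6453/190 → e^(0.296·t) = 33.963.
0.296·t = ln(33.963) = 3.5253, so t = 3.5253/0.296 = 11.91.

11.9 years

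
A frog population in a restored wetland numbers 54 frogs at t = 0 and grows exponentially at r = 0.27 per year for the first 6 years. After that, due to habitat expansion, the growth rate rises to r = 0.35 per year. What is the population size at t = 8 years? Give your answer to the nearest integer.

549 frogs

Phase 1: N(6) = 54·e^(0.27×6) = 54·e^1.62 = 272.867.
Phase 2 runs for 8 − 6 = 2 years at r = 0.35.
N(8) = 272.867·e^(0.35×2) = 272.867·e^0.7 = 549.486.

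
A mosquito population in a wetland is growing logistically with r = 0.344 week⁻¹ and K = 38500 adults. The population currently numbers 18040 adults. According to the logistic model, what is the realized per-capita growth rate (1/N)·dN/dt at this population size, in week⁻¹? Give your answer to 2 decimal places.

(1/N)·dN/dt = r(1 − N/K) = 0.344 × (1 − 18040/38500).
= 0.344 × 0.53143 = 0.18281.

0.18 per week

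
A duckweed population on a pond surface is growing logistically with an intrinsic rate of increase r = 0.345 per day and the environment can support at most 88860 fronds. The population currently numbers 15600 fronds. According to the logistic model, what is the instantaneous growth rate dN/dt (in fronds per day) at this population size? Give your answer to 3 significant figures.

4440 fronds per day

dN/dt = rN(1 − N/K) = 0.345 × 15600 × (1 − 15600/88860).
1 − 15600/88860 = 0.82444; dN/dt = 0.345 × 15600 × 0.82444 = 4437.2.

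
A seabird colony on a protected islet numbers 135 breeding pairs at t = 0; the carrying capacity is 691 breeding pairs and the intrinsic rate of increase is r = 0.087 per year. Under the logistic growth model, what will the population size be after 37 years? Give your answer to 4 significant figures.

A = (K − N₀)/N₀ = (691 − 135)/135 = 4.1185.
N(t) = K/(1 + A·e^(−rt)) = 691/(1 + 4.1185×e^(−0.087×37)).
e^(−3.219) = 0.039995; denominator = 1 + 4.1185×0.039995 = 1.1647.
N = 691/1.1647 = 593.275.

593.3 breeding pairs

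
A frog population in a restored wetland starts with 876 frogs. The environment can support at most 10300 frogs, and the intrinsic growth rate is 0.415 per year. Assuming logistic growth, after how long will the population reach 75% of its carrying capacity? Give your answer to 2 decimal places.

A = (K − N₀)/N₀ = (10300 − 876)/876 = 10.758.
Solve 10300/(1 + 10.758·e^(−0.415t)) = 7725: 1 + 10.758·e^(−0.415t) = 1.3333, so e^(−0.415t) = 0.0309847.
−0.415·t = ln(0.0309847) = -3.4743, so t = 3.4743/0.415 = 8.3717.

8.37 years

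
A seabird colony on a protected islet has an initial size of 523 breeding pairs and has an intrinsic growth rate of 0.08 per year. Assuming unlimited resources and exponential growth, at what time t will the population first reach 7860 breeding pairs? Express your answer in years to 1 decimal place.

33.9 years

Set N₀·e^(rt) = 7860: e^(0.08·t) = 7860/523 = 15.029.
0.08·t = ln(15.029) = 2.71, so t = 2.71/0.08 = 33.875.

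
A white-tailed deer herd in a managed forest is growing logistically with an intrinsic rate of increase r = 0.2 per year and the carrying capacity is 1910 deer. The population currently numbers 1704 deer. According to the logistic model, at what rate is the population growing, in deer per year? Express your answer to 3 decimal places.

36.756 deer per year

dN/dt = rN(1 − N/K) = 0.2 × 1704 × (1 − 1704/1910).
1 − 1704/1910 = 0.10785; dN/dt = 0.2 × 1704 × 0.10785 = 36.756.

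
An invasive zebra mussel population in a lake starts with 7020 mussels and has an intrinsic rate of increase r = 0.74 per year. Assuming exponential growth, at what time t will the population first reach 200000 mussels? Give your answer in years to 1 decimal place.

4.5 years

Set N₀·e^(rt) = 200000: e^(0.74·t) = 200000/7020 = 28.49.
0.74·t = ln(28.49) = 3.3496, so t = 3.3496/0.74 = 4.5264.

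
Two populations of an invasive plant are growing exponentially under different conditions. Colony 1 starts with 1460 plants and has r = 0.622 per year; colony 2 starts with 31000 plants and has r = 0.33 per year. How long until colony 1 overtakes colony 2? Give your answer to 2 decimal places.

Set 1460·e^(0.622t) = 31000·e^(0.33t).
e^((0.622 − 0.33)t) = 31000/1460 → e^(0.292·t) = 21.233.
0.292·t = ln(21.233) = 3.0556, so t = 3.0556/0.292 = 10.464.

10.46 years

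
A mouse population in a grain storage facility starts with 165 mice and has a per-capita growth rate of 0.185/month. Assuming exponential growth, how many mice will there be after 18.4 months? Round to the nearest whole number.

4964 mice

N(t) = N₀·e^(rt) = 165 × e^(0.185×18.4) = 165 × e^3.404.
e^3.404 ≈ 30.084, so N ≈ 165 × 30.084 = 4963.89.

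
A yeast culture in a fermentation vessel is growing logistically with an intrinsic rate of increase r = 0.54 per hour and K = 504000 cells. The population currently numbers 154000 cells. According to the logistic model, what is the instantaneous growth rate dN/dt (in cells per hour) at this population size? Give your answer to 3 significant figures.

dN/dt = rN(1 − N/K) = 0.54 × 154000 × (1 − 154000/504000).
1 − 154000/504000 = 0.69444; dN/dt = 0.54 × 154000 × 0.69444 = 57750.

57800 cells per hour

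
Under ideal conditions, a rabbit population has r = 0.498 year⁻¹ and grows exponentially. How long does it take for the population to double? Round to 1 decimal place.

1.4 years

Doubling time t_d = ln(2)/r = 0.6931/0.498 = 1.3919.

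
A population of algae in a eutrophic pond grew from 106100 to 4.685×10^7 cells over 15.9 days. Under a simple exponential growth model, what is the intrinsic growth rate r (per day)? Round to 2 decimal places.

From N(t) = N₀·e^(rt): e^(r·15.9) = 4.685×10^7/106100 = 441.56.
r·15.9 = ln(441.56) = 6.0903, so r = 6.0903/15.9 = 0.38304.

0.38 per day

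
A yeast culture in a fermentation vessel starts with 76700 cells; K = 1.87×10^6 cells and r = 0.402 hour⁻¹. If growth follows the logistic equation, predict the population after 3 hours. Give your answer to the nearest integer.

233750 cells

A = (K − N₀)/N₀ = (1.87×10^6 − 76700)/76700 = 23.381.
N(t) = K/(1 + A·e^(−rt)) = 1.87×10^6/(1 + 23.381×e^(−0.402×3)).
e^(−1.206) = 0.29939; denominator = 1 + 23.381×0.29939 = 8.
N = 1.87×10^6/8 = 233750.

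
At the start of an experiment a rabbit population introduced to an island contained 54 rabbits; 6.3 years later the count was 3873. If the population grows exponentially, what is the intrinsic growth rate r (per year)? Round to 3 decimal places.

From N(t) = N₀·e^(rt): e^(r·6.3) = 3873/54 = 71.722.
r·6.3 = ln(71.722) = 4.2728, so r = 4.2728/6.3 = 0.67822.

0.678 per year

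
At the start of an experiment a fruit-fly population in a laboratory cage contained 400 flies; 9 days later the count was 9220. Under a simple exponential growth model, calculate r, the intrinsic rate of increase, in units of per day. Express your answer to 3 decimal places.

0.349 per day

From N(t) = N₀·e^(rt): e^(r·9) = 9220/400 = 23.05.
r·9 = ln(23.05) = 3.1377, so r = 3.1377/9 = 0.34863.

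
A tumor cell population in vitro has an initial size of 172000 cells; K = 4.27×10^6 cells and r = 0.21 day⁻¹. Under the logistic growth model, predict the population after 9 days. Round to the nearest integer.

928387 cells

A = (K − N₀)/N₀ = (4.27×10^6 − 172000)/172000 = 23.826.
N(t) = K/(1 + A·e^(−rt)) = 4.27×10^6/(1 + 23.826×e^(−0.21×9)).
e^(−1.89) = 0.15107; denominator = 1 + 23.826×0.15107 = 4.5994.
N = 4.27×10^6/4.5994 = 928387.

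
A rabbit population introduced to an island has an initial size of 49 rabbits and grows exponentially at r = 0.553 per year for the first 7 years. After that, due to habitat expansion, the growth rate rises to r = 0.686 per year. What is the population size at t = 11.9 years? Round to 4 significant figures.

Phase 1: N(7) = 49·e^(0.553×7) = 49·e^3.871 = 2351.53.
Phase 2 runs for 11.9 − 7 = 4.9 years at r = 0.686.
N(11.9) = 2351.53·e^(0.686×4.9) = 2351.53·e^3.361 = 67793.4.

67790 rabbits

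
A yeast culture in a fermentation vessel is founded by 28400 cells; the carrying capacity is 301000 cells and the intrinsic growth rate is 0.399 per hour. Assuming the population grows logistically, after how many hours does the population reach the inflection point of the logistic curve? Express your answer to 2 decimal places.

Logistic growth is fastest at N = K/2 = 150500.
A = (K − N₀)/N₀ = 9.5986. Set K/(1 + A·e^(−rt)) = K/2 → A·e^(−rt) = 1.
e^(−0.399t) = 1/9.5986 = 0.104182, so t = ln(9.5986)/0.399 = 2.2616/0.399 = 5.6682.

5.67 hours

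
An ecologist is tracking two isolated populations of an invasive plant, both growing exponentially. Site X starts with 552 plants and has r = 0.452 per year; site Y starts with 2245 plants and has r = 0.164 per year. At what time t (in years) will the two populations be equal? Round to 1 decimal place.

Set 552·e^(0.452t) = 2245·e^(0.164t).
e^((0.452 − 0.164)t) = 2245/552 → e^(0.288·t) = 4.067.
0.288·t = ln(4.067) = 1.4029, so t = 1.4029/0.288 = 4.8712.

4.9 years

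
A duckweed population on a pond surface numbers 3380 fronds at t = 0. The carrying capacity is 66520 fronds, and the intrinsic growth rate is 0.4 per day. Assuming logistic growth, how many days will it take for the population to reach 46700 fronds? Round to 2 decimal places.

9.46 days

A = (K − N₀)/N₀ = (66520 − 3380)/3380 = 18.68.
Solve 66520/(1 + 18.68·e^(−0.4t)) = 46700: 1 + 18.68·e^(−0.4t) = 1.4244, so e^(−0.4t) = 0.0227195.
−0.4·t = ln(0.0227195) = -3.7845, so t = 3.7845/0.4 = 9.4613.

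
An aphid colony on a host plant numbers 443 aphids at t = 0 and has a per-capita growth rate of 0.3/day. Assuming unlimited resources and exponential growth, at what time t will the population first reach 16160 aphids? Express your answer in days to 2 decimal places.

Set N₀·e^(rt) = 16160: e^(0.3·t) = 16160/443 = 36.479.
0.3·t = ln(36.479) = 3.5967, so t = 3.5967/0.3 = 11.989.

11.99 days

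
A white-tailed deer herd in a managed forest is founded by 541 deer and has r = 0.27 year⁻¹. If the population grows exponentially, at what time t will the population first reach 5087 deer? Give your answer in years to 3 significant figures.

Set N₀·e^(rt) = 5087: e^(0.27·t) = 5087/541 = 9.403.
0.27·t = ln(9.403) = 2.241, so t = 2.241/0.27 = 8.3001.

8.30 years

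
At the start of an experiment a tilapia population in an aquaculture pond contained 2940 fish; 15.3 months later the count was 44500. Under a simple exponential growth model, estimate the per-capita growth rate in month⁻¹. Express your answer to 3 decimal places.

From N(t) = N₀·e^(rt): e^(r·15.3) = 44500/2940 = 15.136.
r·15.3 = ln(15.136) = 2.7171, so r = 2.7171/15.3 = 0.17759.

0.178 per month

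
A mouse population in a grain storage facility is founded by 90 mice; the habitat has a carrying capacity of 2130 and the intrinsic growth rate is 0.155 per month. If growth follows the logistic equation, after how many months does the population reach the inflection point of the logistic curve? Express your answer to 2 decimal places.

Logistic growth is fastest at N = K/2 = 1065.
A = (K − N₀)/N₀ = 22.667. Set K/(1 + A·e^(−rt)) = K/2 → A·e^(−rt) = 1.
e^(−0.155t) = 1/22.667 = 0.0441176, so t = ln(22.667)/0.155 = 3.1209/0.155 = 20.135.

20.13 months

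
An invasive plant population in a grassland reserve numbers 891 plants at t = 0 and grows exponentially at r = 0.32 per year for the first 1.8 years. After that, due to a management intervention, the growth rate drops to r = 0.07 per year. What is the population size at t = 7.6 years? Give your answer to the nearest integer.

2379 plants

Phase 1: N(1.8) = 891·e^(0.32×1.8) = 891·e^0.576 = 1585.01.
Phase 2 runs for 7.6 − 1.8 = 5.8 years at r = 0.07.
N(7.6) = 1585.01·e^(0.07×5.8) = 1585.01·e^0.406 = 2378.78.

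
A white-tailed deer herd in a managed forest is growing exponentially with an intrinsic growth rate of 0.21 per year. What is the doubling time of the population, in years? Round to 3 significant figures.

3.30 years

Doubling time t_d = ln(2)/r = 0.6931/0.21 = 3.3007.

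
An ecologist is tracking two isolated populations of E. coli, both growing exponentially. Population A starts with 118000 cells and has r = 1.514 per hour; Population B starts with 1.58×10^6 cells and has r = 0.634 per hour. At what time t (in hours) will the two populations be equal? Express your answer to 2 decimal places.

2.95 hours

Set 118000·e^(1.514t) = 1.58×10^6·e^(0.634t).
e^((1.514 − 0.634)t) = 1.58×10^6/118000 → e^(0.88·t) = 13.39.
0.88·t = ln(13.39) = 2.5945, so t = 2.5945/0.88 = 2.9483.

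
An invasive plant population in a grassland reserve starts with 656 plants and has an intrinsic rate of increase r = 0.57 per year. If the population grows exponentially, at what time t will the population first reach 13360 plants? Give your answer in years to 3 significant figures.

Set N₀·e^(rt) = 13360: e^(0.57·t) = 13360/656 = 20.366.
0.57·t = ln(20.366) = 3.0139, so t = 3.0139/0.57 = 5.2875.

5.29 years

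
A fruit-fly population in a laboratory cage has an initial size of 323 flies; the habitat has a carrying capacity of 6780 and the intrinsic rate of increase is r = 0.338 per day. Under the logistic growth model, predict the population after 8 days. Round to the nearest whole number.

A = (K − N₀)/N₀ = (6780 − 323)/323 = 19.991.
N(t) = K/(1 + A·e^(−rt)) = 6780/(1 + 19.991×e^(−0.338×8)).
e^(−2.704) = 0.066937; denominator = 1 + 19.991×0.066937 = 2.3381.
N = 6780/2.3381 = 2899.76.

2900 flies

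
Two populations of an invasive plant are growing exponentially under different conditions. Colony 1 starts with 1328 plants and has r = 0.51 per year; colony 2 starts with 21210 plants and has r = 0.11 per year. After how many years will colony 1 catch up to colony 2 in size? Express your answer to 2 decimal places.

Set 1328·e^(0.51t) = 21210·e^(0.11t).
e^((0.51 − 0.11)t) = 21210/1328 → e^(0.4·t) = 15.971.
0.4·t = ln(15.971) = 2.7708, so t = 2.7708/0.4 = 6.927.

6.93 years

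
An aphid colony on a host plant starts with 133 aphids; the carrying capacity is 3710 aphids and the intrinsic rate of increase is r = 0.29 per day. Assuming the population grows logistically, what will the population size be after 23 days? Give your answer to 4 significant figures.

A = (K − N₀)/N₀ = (3710 − 133)/133 = 26.895.
N(t) = K/(1 + A·e^(−rt)) = 3710/(1 + 26.895×e^(−0.29×23)).
e^(−6.67) = 0.0012684; denominator = 1 + 26.895×0.0012684 = 1.0341.
N = 3710/1.0341 = 3587.61.

3588 aphids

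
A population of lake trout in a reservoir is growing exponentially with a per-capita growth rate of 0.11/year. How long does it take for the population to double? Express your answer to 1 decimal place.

Doubling time t_d = ln(2)/r = 0.6931/0.11 = 6.3013.

6.3 years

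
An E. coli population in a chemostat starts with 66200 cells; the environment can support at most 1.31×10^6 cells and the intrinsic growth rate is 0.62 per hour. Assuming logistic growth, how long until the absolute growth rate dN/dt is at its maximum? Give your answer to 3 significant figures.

Logistic growth is fastest at N = K/2 = 655000.
A = (K − N₀)/N₀ = 18.789. Set K/(1 + A·e^(−rt)) = K/2 → A·e^(−rt) = 1.
e^(−0.62t) = 1/18.789 = 0.053224, so t = ln(18.789)/0.62 = 2.9332/0.62 = 4.731.

4.73 hours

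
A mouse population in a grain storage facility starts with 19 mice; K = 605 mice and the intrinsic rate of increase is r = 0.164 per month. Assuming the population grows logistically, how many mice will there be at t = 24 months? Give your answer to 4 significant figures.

377.6 mice

A = (K − N₀)/N₀ = (605 − 19)/19 = 30.842.
N(t) = K/(1 + A·e^(−rt)) = 605/(1 + 30.842×e^(−0.164×24)).
e^(−3.936) = 0.019526; denominator = 1 + 30.842×0.019526 = 1.6022.
N = 605/1.6022 = 377.599.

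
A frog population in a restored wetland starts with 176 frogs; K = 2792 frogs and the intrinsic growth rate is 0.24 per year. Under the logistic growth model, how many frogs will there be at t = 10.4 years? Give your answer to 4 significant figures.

A = (K − N₀)/N₀ = (2792 − 176)/176 = 14.864.
N(t) = K/(1 + A·e^(−rt)) = 2792/(1 + 14.864×e^(−0.24×10.4)).
e^(−2.496) = 0.082414; denominator = 1 + 14.864×0.082414 = 2.225.
N = 2792/2.225 = 1254.85.

1255 frogs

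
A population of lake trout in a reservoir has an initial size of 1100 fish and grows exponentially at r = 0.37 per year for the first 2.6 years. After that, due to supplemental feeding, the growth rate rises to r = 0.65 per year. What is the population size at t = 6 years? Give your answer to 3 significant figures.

26200 fish

Phase 1: N(2.6) = 1100·e^(0.37×2.6) = 1100·e^0.962 = 2878.62.
Phase 2 runs for 6 − 2.6 = 3.4 years at r = 0.65.
N(6) = 2878.62·e^(0.65×3.4) = 2878.62·e^2.21 = 26240.7.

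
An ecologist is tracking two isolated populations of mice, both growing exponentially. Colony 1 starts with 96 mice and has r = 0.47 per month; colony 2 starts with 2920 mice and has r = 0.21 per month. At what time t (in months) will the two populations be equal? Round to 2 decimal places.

Set 96·e^(0.47t) = 2920·e^(0.21t).
e^((0.47 − 0.21)t) = 2920/96 → e^(0.26·t) = 30.417.
0.26·t = ln(30.417) = 3.415, so t = 3.415/0.26 = 13.135.

13.13 months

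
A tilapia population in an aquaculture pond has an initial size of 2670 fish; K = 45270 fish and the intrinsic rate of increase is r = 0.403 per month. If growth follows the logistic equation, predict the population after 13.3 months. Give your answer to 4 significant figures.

42110 fish

A = (K − N₀)/N₀ = (45270 − 2670)/2670 = 15.955.
N(t) = K/(1 + A·e^(−rt)) = 45270/(1 + 15.955×e^(−0.403×13.3)).
e^(−5.36) = 0.0047014; denominator = 1 + 15.955×0.0047014 = 1.075.
N = 45270/1.075 = 42111.2.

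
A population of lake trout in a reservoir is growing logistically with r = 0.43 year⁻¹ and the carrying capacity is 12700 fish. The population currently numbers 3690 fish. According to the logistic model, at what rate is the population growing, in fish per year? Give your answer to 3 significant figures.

1130 fish per year

dN/dt = rN(1 − N/K) = 0.43 × 3690 × (1 − 3690/12700).
1 − 3690/12700 = 0.70945; dN/dt = 0.43 × 3690 × 0.70945 = 1125.7.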